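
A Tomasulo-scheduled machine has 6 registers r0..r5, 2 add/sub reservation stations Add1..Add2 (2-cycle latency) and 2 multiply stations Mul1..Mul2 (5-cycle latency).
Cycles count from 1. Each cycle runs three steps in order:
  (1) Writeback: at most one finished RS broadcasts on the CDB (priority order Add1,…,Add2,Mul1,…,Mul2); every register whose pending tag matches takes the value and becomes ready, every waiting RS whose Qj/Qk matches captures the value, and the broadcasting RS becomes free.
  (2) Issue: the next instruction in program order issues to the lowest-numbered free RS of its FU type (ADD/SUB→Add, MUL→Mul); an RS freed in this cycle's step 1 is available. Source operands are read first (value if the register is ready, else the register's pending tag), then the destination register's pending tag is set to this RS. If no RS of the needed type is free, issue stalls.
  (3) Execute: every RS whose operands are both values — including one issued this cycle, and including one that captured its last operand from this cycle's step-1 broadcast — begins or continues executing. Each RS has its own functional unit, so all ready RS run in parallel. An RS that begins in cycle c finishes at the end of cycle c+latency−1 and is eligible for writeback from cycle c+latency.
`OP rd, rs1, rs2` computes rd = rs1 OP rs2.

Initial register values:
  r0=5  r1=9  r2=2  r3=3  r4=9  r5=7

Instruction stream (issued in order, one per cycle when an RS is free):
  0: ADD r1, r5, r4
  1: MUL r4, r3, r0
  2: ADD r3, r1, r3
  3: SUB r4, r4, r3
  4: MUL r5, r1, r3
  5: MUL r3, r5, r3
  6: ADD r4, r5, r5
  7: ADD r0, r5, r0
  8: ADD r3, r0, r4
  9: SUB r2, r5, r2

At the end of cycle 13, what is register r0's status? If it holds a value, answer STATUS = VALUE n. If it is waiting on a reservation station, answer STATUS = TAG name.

STATUS = VALUE 309

cycle 1: issue ADD r1<-Add1 // r0:5,r1:Add1,r2:2,r3:3,r4:9,r5:7
cycle 2: issue MUL r4<-Mul1 // r0:5,r1:Add1,r2:2,r3:3,r4:Mul1,r5:7
cycle 3: CDB Add1=16; issue ADD r3<-Add1 // r0:5,r1:16,r2:2,r3:Add1,r4:Mul1,r5:7
cycle 4: issue SUB r4<-Add2 // r0:5,r1:16,r2:2,r3:Add1,r4:Add2,r5:7
cycle 5: CDB Add1=19; issue MUL r5<-Mul2 // r0:5,r1:16,r2:2,r3:19,r4:Add2,r5:Mul2
cycle 6: stall // r0:5,r1:16,r2:2,r3:19,r4:Add2,r5:Mul2
cycle 7: CDB Mul1=15; issue MUL r3<-Mul1 // r0:5,r1:16,r2:2,r3:Mul1,r4:Add2,r5:Mul2
cycle 8: issue ADD r4<-Add1 // r0:5,r1:16,r2:2,r3:Mul1,r4:Add1,r5:Mul2
cycle 9: CDB Add2=-4; issue ADD r0<-Add2 // r0:Add2,r1:16,r2:2,r3:Mul1,r4:Add1,r5:Mul2
cycle 10: CDB Mul2=304; stall // r0:Add2,r1:16,r2:2,r3:Mul1,r4:Add1,r5:304
cycle 11: stall // r0:Add2,r1:16,r2:2,r3:Mul1,r4:Add1,r5:304
cycle 12: CDB Add1=608; issue ADD r3<-Add1 // r0:Add2,r1:16,r2:2,r3:Add1,r4:608,r5:304
cycle 13: CDB Add2=309; issue SUB r2<-Add2 // r0:309,r1:16,r2:Add2,r3:Add1,r4:608,r5:304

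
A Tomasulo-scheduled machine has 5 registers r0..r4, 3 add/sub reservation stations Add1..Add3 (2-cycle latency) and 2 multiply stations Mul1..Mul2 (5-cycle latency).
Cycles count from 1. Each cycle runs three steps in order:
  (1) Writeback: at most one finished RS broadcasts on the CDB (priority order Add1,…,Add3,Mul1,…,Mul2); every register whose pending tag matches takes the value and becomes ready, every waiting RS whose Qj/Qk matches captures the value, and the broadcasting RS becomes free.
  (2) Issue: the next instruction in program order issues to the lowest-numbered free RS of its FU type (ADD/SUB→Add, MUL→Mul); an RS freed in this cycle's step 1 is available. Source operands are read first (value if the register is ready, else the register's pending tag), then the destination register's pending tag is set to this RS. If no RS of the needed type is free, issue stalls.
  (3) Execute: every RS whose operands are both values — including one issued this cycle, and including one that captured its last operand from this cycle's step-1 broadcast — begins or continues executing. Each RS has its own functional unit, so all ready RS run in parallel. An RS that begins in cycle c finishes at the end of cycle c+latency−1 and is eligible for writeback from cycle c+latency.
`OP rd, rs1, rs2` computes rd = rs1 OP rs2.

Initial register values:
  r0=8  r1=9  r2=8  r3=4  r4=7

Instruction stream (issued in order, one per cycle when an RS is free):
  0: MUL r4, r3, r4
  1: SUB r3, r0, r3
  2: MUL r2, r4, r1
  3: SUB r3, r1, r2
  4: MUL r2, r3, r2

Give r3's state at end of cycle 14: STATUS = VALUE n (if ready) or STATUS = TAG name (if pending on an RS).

c1: issue MUL r4<-Mul1 | r0:8,r1:9,r2:8,r3:4,r4:Mul1
c2: issue SUB r3<-Add1 | r0:8,r1:9,r2:8,r3:Add1,r4:Mul1
c3: issue MUL r2<-Mul2 | r0:8,r1:9,r2:Mul2,r3:Add1,r4:Mul1
c4: CDB Add1=4; issue SUB r3<-Add1 | r0:8,r1:9,r2:Mul2,r3:Add1,r4:Mul1
c5: stall | r0:8,r1:9,r2:Mul2,r3:Add1,r4:Mul1
c6: CDB Mul1=28; issue MUL r2<-Mul1 | r0:8,r1:9,r2:Mul1,r3:Add1,r4:28
c7: - | r0:8,r1:9,r2:Mul1,r3:Add1,r4:28
c8: - | r0:8,r1:9,r2:Mul1,r3:Add1,r4:28
c9: - | r0:8,r1:9,r2:Mul1,r3:Add1,r4:28
c10: - | r0:8,r1:9,r2:Mul1,r3:Add1,r4:28
c11: CDB Mul2=252 | r0:8,r1:9,r2:Mul1,r3:Add1,r4:28
c12: - | r0:8,r1:9,r2:Mul1,r3:Add1,r4:28
c13: CDB Add1=-243 | r0:8,r1:9,r2:Mul1,r3:-243,r4:28
c14: - | r0:8,r1:9,r2:Mul1,r3:-243,r4:28

STATUS = VALUE -243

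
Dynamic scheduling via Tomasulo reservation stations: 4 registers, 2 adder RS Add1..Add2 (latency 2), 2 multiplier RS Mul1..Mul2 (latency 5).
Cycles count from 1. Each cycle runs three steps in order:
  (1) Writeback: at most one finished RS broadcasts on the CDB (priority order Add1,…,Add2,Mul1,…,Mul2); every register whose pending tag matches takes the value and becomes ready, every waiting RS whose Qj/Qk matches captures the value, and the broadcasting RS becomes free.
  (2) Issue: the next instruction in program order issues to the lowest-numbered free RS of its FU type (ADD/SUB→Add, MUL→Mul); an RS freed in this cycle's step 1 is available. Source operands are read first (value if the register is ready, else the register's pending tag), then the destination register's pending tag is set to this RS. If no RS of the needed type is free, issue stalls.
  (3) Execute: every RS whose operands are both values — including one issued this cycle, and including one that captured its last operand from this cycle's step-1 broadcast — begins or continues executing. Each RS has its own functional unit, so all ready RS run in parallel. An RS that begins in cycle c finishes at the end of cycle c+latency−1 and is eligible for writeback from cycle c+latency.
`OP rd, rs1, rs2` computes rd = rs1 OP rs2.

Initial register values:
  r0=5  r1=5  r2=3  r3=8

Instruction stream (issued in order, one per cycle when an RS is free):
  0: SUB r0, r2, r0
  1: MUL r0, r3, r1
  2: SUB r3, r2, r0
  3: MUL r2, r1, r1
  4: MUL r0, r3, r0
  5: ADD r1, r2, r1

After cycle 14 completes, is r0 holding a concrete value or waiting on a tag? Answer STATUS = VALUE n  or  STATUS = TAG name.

  c1: issue SUB r0<-Add1  regs: r0:Add1,r1:5,r2:3,r3:8
  c2: issue MUL r0<-Mul1  regs: r0:Mul1,r1:5,r2:3,r3:8
  c3: CDB Add1=-2; issue SUB r3<-Add1  regs: r0:Mul1,r1:5,r2:3,r3:Add1
  c4: issue MUL r2<-Mul2  regs: r0:Mul1,r1:5,r2:Mul2,r3:Add1
  c5: stall  regs: r0:Mul1,r1:5,r2:Mul2,r3:Add1
  c6: stall  regs: r0:Mul1,r1:5,r2:Mul2,r3:Add1
  c7: CDB Mul1=40; issue MUL r0<-Mul1  regs: r0:Mul1,r1:5,r2:Mul2,r3:Add1
  c8: issue ADD r1<-Add2  regs: r0:Mul1,r1:Add2,r2:Mul2,r3:Add1
  c9: CDB Add1=-37  regs: r0:Mul1,r1:Add2,r2:Mul2,r3:-37
  c10: CDB Mul2=25  regs: r0:Mul1,r1:Add2,r2:25,r3:-37
  c11: -  regs: r0:Mul1,r1:Add2,r2:25,r3:-37
  c12: CDB Add2=30  regs: r0:Mul1,r1:30,r2:25,r3:-37
  c13: -  regs: r0:Mul1,r1:30,r2:25,r3:-37
  c14: CDB Mul1=-1480  regs: r0:-1480,r1:30,r2:25,r3:-37

STATUS = VALUE -1480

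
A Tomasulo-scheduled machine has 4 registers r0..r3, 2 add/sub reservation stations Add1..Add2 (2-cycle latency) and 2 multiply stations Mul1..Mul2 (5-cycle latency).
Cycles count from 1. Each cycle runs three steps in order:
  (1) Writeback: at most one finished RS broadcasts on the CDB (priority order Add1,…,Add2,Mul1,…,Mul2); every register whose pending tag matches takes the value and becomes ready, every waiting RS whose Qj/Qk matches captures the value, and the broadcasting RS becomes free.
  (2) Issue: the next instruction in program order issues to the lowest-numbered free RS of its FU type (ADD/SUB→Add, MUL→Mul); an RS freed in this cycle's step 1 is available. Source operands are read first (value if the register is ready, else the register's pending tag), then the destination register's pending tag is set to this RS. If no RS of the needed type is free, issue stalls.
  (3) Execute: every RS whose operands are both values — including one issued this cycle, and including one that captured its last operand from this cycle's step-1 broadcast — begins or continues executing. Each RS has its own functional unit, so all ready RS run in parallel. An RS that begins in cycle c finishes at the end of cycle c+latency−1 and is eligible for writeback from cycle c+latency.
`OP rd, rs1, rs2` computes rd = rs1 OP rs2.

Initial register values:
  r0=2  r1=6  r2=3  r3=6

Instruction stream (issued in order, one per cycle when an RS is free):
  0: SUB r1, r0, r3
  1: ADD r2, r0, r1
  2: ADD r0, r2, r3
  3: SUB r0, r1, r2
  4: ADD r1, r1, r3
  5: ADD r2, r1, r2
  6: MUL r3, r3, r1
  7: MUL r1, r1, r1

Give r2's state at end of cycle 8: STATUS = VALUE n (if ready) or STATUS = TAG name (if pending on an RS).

cycle 1: issue SUB r1<-Add1 // r0:2,r1:Add1,r2:3,r3:6
cycle 2: issue ADD r2<-Add2 // r0:2,r1:Add1,r2:Add2,r3:6
cycle 3: CDB Add1=-4; issue ADD r0<-Add1 // r0:Add1,r1:-4,r2:Add2,r3:6
cycle 4: stall // r0:Add1,r1:-4,r2:Add2,r3:6
cycle 5: CDB Add2=-2; issue SUB r0<-Add2 // r0:Add2,r1:-4,r2:-2,r3:6
cycle 6: stall // r0:Add2,r1:-4,r2:-2,r3:6
cycle 7: CDB Add1=4; issue ADD r1<-Add1 // r0:Add2,r1:Add1,r2:-2,r3:6
cycle 8: CDB Add2=-2; issue ADD r2<-Add2 // r0:-2,r1:Add1,r2:Add2,r3:6

STATUS = TAG Add2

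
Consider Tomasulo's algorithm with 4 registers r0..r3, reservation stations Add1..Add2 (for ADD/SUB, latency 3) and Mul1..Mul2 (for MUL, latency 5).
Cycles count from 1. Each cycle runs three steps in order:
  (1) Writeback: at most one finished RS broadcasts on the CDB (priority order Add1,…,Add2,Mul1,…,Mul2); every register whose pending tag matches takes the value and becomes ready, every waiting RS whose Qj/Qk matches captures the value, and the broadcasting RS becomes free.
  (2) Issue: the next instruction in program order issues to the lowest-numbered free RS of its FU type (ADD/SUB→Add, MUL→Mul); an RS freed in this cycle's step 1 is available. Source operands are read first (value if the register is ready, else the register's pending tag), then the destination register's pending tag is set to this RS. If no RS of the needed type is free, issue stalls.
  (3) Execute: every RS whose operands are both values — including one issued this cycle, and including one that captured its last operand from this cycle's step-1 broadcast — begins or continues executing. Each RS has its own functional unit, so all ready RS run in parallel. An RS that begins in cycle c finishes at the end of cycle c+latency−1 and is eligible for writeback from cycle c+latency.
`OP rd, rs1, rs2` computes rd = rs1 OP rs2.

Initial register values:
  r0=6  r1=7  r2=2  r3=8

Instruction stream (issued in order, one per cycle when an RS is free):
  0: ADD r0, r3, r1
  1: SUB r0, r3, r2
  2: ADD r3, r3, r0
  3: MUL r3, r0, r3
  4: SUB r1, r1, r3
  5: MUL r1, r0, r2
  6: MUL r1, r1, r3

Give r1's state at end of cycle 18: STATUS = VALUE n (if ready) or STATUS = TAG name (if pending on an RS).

STATUS = VALUE 1008

cycle 1: issue ADD r0<-Add1 // r0:Add1,r1:7,r2:2,r3:8
cycle 2: issue SUB r0<-Add2 // r0:Add2,r1:7,r2:2,r3:8
cycle 3: stall // r0:Add2,r1:7,r2:2,r3:8
cycle 4: CDB Add1=15; issue ADD r3<-Add1 // r0:Add2,r1:7,r2:2,r3:Add1
cycle 5: CDB Add2=6; issue MUL r3<-Mul1 // r0:6,r1:7,r2:2,r3:Mul1
cycle 6: issue SUB r1<-Add2 // r0:6,r1:Add2,r2:2,r3:Mul1
cycle 7: issue MUL r1<-Mul2 // r0:6,r1:Mul2,r2:2,r3:Mul1
cycle 8: CDB Add1=14; stall // r0:6,r1:Mul2,r2:2,r3:Mul1
cycle 9: stall // r0:6,r1:Mul2,r2:2,r3:Mul1
cycle 10: stall // r0:6,r1:Mul2,r2:2,r3:Mul1
cycle 11: stall // r0:6,r1:Mul2,r2:2,r3:Mul1
cycle 12: CDB Mul2=12; issue MUL r1<-Mul2 // r0:6,r1:Mul2,r2:2,r3:Mul1
cycle 13: CDB Mul1=84 // r0:6,r1:Mul2,r2:2,r3:84
cycle 14: - // r0:6,r1:Mul2,r2:2,r3:84
cycle 15: - // r0:6,r1:Mul2,r2:2,r3:84
cycle 16: CDB Add2=-77 // r0:6,r1:Mul2,r2:2,r3:84
cycle 17: - // r0:6,r1:Mul2,r2:2,r3:84
cycle 18: CDB Mul2=1008 // r0:6,r1:1008,r2:2,r3:84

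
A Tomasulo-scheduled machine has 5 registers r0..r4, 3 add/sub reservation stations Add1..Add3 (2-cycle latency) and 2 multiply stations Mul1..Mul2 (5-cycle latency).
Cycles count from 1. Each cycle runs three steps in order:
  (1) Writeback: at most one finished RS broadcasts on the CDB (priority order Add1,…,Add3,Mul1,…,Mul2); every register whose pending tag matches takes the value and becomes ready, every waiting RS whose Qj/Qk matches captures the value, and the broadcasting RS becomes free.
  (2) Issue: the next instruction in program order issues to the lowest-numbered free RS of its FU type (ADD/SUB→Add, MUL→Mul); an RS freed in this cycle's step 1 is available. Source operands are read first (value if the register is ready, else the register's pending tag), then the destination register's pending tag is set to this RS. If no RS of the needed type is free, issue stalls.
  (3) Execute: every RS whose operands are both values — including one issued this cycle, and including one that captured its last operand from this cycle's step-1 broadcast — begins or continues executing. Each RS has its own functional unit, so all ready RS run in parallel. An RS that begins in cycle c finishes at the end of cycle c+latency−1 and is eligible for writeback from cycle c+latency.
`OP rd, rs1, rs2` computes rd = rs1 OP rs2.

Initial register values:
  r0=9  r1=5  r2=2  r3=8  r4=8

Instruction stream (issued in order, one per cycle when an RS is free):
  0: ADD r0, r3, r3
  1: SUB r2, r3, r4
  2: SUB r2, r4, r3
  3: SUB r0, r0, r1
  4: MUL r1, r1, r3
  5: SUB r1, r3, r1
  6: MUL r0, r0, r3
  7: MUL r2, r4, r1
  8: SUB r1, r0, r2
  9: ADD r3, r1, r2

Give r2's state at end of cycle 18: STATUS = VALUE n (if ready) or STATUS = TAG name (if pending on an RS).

STATUS = VALUE -256

  c1: issue ADD r0<-Add1  regs: r0:Add1,r1:5,r2:2,r3:8,r4:8
  c2: issue SUB r2<-Add2  regs: r0:Add1,r1:5,r2:Add2,r3:8,r4:8
  c3: CDB Add1=16; issue SUB r2<-Add1  regs: r0:16,r1:5,r2:Add1,r3:8,r4:8
  c4: CDB Add2=0; issue SUB r0<-Add2  regs: r0:Add2,r1:5,r2:Add1,r3:8,r4:8
  c5: CDB Add1=0; issue MUL r1<-Mul1  regs: r0:Add2,r1:Mul1,r2:0,r3:8,r4:8
  c6: CDB Add2=11; issue SUB r1<-Add1  regs: r0:11,r1:Add1,r2:0,r3:8,r4:8
  c7: issue MUL r0<-Mul2  regs: r0:Mul2,r1:Add1,r2:0,r3:8,r4:8
  c8: stall  regs: r0:Mul2,r1:Add1,r2:0,r3:8,r4:8
  c9: stall  regs: r0:Mul2,r1:Add1,r2:0,r3:8,r4:8
  c10: CDB Mul1=40; issue MUL r2<-Mul1  regs: r0:Mul2,r1:Add1,r2:Mul1,r3:8,r4:8
  c11: issue SUB r1<-Add2  regs: r0:Mul2,r1:Add2,r2:Mul1,r3:8,r4:8
  c12: CDB Add1=-32; issue ADD r3<-Add1  regs: r0:Mul2,r1:Add2,r2:Mul1,r3:Add1,r4:8
  c13: CDB Mul2=88  regs: r0:88,r1:Add2,r2:Mul1,r3:Add1,r4:8
  c14: -  regs: r0:88,r1:Add2,r2:Mul1,r3:Add1,r4:8
  c15: -  regs: r0:88,r1:Add2,r2:Mul1,r3:Add1,r4:8
  c16: -  regs: r0:88,r1:Add2,r2:Mul1,r3:Add1,r4:8
  c17: CDB Mul1=-256  regs: r0:88,r1:Add2,r2:-256,r3:Add1,r4:8
  c18: -  regs: r0:88,r1:Add2,r2:-256,r3:Add1,r4:8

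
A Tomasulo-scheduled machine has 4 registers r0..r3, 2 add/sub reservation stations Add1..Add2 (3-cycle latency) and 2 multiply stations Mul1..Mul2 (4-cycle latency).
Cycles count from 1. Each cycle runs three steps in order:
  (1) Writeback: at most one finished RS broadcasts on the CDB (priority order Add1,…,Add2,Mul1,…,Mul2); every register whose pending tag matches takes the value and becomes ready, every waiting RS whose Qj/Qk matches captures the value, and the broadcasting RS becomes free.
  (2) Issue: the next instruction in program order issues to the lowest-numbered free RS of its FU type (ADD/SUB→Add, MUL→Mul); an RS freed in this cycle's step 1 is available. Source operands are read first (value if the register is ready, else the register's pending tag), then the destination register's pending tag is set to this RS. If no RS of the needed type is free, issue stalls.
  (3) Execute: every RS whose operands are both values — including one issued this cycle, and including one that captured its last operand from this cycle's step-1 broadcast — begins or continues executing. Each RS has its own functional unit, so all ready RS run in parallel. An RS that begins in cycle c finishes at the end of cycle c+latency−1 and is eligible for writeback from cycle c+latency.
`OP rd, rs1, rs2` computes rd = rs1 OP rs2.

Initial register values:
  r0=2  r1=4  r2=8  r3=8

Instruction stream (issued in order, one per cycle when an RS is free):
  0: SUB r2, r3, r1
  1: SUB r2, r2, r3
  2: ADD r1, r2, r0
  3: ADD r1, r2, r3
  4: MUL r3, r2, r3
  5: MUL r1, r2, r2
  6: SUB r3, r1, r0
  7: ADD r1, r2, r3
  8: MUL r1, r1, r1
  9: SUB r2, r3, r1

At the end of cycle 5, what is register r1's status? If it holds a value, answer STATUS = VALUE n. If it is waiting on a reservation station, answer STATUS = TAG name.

STATUS = TAG Add1

  c1: issue SUB r2<-Add1  regs: r0:2,r1:4,r2:Add1,r3:8
  c2: issue SUB r2<-Add2  regs: r0:2,r1:4,r2:Add2,r3:8
  c3: stall  regs: r0:2,r1:4,r2:Add2,r3:8
  c4: CDB Add1=4; issue ADD r1<-Add1  regs: r0:2,r1:Add1,r2:Add2,r3:8
  c5: stall  regs: r0:2,r1:Add1,r2:Add2,r3:8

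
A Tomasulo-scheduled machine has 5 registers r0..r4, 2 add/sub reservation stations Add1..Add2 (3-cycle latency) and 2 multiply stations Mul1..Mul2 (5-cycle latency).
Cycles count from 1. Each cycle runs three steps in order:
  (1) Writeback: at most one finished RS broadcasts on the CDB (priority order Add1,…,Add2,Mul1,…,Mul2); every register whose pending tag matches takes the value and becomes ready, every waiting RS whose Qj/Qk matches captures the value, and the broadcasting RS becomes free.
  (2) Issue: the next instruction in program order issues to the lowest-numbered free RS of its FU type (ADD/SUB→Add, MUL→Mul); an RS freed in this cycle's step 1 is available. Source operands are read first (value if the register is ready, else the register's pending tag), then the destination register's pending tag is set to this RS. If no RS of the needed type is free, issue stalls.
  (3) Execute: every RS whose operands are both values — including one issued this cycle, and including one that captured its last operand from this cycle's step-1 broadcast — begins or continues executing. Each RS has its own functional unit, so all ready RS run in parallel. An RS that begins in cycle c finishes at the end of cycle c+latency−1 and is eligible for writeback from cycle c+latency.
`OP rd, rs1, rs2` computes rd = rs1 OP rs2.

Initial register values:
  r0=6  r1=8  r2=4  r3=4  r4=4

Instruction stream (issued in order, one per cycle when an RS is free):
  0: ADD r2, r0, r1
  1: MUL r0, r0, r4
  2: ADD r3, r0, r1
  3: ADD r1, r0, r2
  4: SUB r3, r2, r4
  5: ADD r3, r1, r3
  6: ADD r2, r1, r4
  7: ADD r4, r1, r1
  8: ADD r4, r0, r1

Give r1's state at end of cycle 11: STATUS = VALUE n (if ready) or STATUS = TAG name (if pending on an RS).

  c1: issue ADD r2<-Add1  regs: r0:6,r1:8,r2:Add1,r3:4,r4:4
  c2: issue MUL r0<-Mul1  regs: r0:Mul1,r1:8,r2:Add1,r3:4,r4:4
  c3: issue ADD r3<-Add2  regs: r0:Mul1,r1:8,r2:Add1,r3:Add2,r4:4
  c4: CDB Add1=14; issue ADD r1<-Add1  regs: r0:Mul1,r1:Add1,r2:14,r3:Add2,r4:4
  c5: stall  regs: r0:Mul1,r1:Add1,r2:14,r3:Add2,r4:4
  c6: stall  regs: r0:Mul1,r1:Add1,r2:14,r3:Add2,r4:4
  c7: CDB Mul1=24; stall  regs: r0:24,r1:Add1,r2:14,r3:Add2,r4:4
  c8: stall  regs: r0:24,r1:Add1,r2:14,r3:Add2,r4:4
  c9: stall  regs: r0:24,r1:Add1,r2:14,r3:Add2,r4:4
  c10: CDB Add1=38; issue SUB r3<-Add1  regs: r0:24,r1:38,r2:14,r3:Add1,r4:4
  c11: CDB Add2=32; issue ADD r3<-Add2  regs: r0:24,r1:38,r2:14,r3:Add2,r4:4

STATUS = VALUE 38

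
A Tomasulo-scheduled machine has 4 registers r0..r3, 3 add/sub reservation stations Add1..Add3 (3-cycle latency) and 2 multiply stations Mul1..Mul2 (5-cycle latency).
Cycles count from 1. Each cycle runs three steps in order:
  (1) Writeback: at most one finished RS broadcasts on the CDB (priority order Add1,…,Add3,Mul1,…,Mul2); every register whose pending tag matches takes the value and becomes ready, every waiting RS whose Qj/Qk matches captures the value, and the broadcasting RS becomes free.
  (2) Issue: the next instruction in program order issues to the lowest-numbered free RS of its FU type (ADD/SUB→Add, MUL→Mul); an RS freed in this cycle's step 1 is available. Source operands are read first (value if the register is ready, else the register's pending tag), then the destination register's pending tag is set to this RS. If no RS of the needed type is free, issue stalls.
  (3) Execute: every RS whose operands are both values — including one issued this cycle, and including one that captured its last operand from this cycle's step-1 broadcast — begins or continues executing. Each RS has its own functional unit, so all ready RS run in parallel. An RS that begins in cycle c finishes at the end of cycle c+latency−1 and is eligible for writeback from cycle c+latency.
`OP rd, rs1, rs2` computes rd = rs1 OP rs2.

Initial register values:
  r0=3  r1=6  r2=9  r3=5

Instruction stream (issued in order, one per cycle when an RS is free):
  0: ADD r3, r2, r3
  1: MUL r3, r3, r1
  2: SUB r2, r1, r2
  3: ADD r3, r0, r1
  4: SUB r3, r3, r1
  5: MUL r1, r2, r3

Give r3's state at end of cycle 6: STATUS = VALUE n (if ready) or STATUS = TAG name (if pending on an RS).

  c1: issue ADD r3<-Add1  regs: r0:3,r1:6,r2:9,r3:Add1
  c2: issue MUL r3<-Mul1  regs: r0:3,r1:6,r2:9,r3:Mul1
  c3: issue SUB r2<-Add2  regs: r0:3,r1:6,r2:Add2,r3:Mul1
  c4: CDB Add1=14; issue ADD r3<-Add1  regs: r0:3,r1:6,r2:Add2,r3:Add1
  c5: issue SUB r3<-Add3  regs: r0:3,r1:6,r2:Add2,r3:Add3
  c6: CDB Add2=-3; issue MUL r1<-Mul2  regs: r0:3,r1:Mul2,r2:-3,r3:Add3

STATUS = TAG Add3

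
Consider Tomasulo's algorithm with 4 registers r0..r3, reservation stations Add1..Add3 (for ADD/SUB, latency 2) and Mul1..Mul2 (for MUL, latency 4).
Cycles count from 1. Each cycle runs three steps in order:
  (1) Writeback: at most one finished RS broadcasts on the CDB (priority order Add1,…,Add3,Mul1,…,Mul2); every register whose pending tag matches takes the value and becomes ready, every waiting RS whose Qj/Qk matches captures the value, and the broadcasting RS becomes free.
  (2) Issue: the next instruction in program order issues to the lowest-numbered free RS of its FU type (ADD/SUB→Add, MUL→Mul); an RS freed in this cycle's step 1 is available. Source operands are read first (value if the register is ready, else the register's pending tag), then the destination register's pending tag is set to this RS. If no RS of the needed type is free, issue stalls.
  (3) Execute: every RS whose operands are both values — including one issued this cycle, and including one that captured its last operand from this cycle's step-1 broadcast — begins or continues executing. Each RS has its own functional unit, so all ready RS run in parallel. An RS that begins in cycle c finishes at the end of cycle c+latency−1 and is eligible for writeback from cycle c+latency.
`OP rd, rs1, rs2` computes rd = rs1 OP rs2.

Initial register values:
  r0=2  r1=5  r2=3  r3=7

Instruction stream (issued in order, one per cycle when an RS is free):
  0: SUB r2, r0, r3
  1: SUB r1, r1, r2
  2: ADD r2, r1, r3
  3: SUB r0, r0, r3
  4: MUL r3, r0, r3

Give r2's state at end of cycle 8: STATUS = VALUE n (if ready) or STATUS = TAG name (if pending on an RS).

cycle 1: issue SUB r2<-Add1 // r0:2,r1:5,r2:Add1,r3:7
cycle 2: issue SUB r1<-Add2 // r0:2,r1:Add2,r2:Add1,r3:7
cycle 3: CDB Add1=-5; issue ADD r2<-Add1 // r0:2,r1:Add2,r2:Add1,r3:7
cycle 4: issue SUB r0<-Add3 // r0:Add3,r1:Add2,r2:Add1,r3:7
cycle 5: CDB Add2=10; issue MUL r3<-Mul1 // r0:Add3,r1:10,r2:Add1,r3:Mul1
cycle 6: CDB Add3=-5 // r0:-5,r1:10,r2:Add1,r3:Mul1
cycle 7: CDB Add1=17 // r0:-5,r1:10,r2:17,r3:Mul1
cycle 8: - // r0:-5,r1:10,r2:17,r3:Mul1

STATUS = VALUE 17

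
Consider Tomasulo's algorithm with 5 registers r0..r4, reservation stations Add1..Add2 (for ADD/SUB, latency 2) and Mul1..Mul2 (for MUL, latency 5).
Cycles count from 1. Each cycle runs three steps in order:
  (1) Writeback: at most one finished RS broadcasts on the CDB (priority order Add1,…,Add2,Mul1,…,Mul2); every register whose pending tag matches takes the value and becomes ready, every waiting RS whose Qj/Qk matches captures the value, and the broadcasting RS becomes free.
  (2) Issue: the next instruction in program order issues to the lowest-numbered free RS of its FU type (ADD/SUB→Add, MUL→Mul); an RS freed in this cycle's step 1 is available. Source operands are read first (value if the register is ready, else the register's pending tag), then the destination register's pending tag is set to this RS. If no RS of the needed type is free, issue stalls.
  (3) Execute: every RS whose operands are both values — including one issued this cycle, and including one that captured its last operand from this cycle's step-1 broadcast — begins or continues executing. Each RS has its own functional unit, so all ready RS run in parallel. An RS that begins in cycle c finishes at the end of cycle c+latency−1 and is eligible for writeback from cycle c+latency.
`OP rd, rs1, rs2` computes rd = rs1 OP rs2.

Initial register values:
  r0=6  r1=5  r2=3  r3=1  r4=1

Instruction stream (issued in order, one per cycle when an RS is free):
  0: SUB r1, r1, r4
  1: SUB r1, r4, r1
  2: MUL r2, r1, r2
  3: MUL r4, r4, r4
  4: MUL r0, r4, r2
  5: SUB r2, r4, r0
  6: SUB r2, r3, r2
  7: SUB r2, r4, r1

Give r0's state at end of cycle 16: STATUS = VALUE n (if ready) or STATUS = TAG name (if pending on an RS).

  c1: issue SUB r1<-Add1  regs: r0:6,r1:Add1,r2:3,r3:1,r4:1
  c2: issue SUB r1<-Add2  regs: r0:6,r1:Add2,r2:3,r3:1,r4:1
  c3: CDB Add1=4; issue MUL r2<-Mul1  regs: r0:6,r1:Add2,r2:Mul1,r3:1,r4:1
  c4: issue MUL r4<-Mul2  regs: r0:6,r1:Add2,r2:Mul1,r3:1,r4:Mul2
  c5: CDB Add2=-3; stall  regs: r0:6,r1:-3,r2:Mul1,r3:1,r4:Mul2
  c6: stall  regs: r0:6,r1:-3,r2:Mul1,r3:1,r4:Mul2
  c7: stall  regs: r0:6,r1:-3,r2:Mul1,r3:1,r4:Mul2
  c8: stall  regs: r0:6,r1:-3,r2:Mul1,r3:1,r4:Mul2
  c9: CDB Mul2=1; issue MUL r0<-Mul2  regs: r0:Mul2,r1:-3,r2:Mul1,r3:1,r4:1
  c10: CDB Mul1=-9; issue SUB r2<-Add1  regs: r0:Mul2,r1:-3,r2:Add1,r3:1,r4:1
  c11: issue SUB r2<-Add2  regs: r0:Mul2,r1:-3,r2:Add2,r3:1,r4:1
  c12: stall  regs: r0:Mul2,r1:-3,r2:Add2,r3:1,r4:1
  c13: stall  regs: r0:Mul2,r1:-3,r2:Add2,r3:1,r4:1
  c14: stall  regs: r0:Mul2,r1:-3,r2:Add2,r3:1,r4:1
  c15: CDB Mul2=-9; stall  regs: r0:-9,r1:-3,r2:Add2,r3:1,r4:1
  c16: stall  regs: r0:-9,r1:-3,r2:Add2,r3:1,r4:1

STATUS = VALUE -9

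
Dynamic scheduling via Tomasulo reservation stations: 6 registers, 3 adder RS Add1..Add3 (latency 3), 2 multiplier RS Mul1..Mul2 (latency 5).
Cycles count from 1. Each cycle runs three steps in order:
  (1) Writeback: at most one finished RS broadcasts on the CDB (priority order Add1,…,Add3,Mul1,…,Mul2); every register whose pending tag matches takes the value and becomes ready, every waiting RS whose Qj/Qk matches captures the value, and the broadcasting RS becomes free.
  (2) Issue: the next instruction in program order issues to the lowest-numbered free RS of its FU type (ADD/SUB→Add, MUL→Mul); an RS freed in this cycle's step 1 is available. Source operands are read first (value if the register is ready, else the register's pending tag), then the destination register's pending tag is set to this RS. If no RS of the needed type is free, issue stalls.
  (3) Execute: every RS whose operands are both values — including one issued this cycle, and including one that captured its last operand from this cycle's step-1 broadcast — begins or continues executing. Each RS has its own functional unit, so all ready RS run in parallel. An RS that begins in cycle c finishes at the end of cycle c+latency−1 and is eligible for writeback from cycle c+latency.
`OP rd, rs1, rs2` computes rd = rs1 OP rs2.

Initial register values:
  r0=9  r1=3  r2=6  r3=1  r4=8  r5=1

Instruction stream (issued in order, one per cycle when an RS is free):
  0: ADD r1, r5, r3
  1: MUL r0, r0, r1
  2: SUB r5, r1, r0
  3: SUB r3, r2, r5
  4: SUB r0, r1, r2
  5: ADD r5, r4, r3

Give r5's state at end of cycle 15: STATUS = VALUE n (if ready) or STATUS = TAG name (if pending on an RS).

c1: issue ADD r1<-Add1 | r0:9,r1:Add1,r2:6,r3:1,r4:8,r5:1
c2: issue MUL r0<-Mul1 | r0:Mul1,r1:Add1,r2:6,r3:1,r4:8,r5:1
c3: issue SUB r5<-Add2 | r0:Mul1,r1:Add1,r2:6,r3:1,r4:8,r5:Add2
c4: CDB Add1=2; issue SUB r3<-Add1 | r0:Mul1,r1:2,r2:6,r3:Add1,r4:8,r5:Add2
c5: issue SUB r0<-Add3 | r0:Add3,r1:2,r2:6,r3:Add1,r4:8,r5:Add2
c6: stall | r0:Add3,r1:2,r2:6,r3:Add1,r4:8,r5:Add2
c7: stall | r0:Add3,r1:2,r2:6,r3:Add1,r4:8,r5:Add2
c8: CDB Add3=-4; issue ADD r5<-Add3 | r0:-4,r1:2,r2:6,r3:Add1,r4:8,r5:Add3
c9: CDB Mul1=18 | r0:-4,r1:2,r2:6,r3:Add1,r4:8,r5:Add3
c10: - | r0:-4,r1:2,r2:6,r3:Add1,r4:8,r5:Add3
c11: - | r0:-4,r1:2,r2:6,r3:Add1,r4:8,r5:Add3
c12: CDB Add2=-16 | r0:-4,r1:2,r2:6,r3:Add1,r4:8,r5:Add3
c13: - | r0:-4,r1:2,r2:6,r3:Add1,r4:8,r5:Add3
c14: - | r0:-4,r1:2,r2:6,r3:Add1,r4:8,r5:Add3
c15: CDB Add1=22 | r0:-4,r1:2,r2:6,r3:22,r4:8,r5:Add3

STATUS = TAG Add3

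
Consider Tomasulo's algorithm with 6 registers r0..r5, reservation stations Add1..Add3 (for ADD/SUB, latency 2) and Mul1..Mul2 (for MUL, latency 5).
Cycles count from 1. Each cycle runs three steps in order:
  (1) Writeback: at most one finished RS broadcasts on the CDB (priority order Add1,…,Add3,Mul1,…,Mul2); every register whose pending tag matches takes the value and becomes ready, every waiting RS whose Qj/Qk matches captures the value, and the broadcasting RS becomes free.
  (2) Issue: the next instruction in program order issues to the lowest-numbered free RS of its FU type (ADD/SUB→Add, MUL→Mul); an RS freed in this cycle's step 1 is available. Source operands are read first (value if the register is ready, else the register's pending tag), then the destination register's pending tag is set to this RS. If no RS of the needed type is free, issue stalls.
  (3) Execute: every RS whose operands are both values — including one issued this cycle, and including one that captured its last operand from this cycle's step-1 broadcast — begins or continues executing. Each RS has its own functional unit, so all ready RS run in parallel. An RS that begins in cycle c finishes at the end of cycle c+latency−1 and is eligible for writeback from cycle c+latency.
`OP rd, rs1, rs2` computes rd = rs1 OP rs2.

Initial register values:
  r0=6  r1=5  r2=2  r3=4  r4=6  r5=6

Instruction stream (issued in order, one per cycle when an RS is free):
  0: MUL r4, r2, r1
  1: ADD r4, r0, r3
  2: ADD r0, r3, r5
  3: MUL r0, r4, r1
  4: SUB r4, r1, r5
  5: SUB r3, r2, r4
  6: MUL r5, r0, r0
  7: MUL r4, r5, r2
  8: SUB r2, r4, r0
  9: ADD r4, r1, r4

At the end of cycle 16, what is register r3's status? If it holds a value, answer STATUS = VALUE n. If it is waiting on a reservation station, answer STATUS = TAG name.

STATUS = VALUE 3

  c1: issue MUL r4<-Mul1  regs: r0:6,r1:5,r2:2,r3:4,r4:Mul1,r5:6
  c2: issue ADD r4<-Add1  regs: r0:6,r1:5,r2:2,r3:4,r4:Add1,r5:6
  c3: issue ADD r0<-Add2  regs: r0:Add2,r1:5,r2:2,r3:4,r4:Add1,r5:6
  c4: CDB Add1=10; issue MUL r0<-Mul2  regs: r0:Mul2,r1:5,r2:2,r3:4,r4:10,r5:6
  c5: CDB Add2=10; issue SUB r4<-Add1  regs: r0:Mul2,r1:5,r2:2,r3:4,r4:Add1,r5:6
  c6: CDB Mul1=10; issue SUB r3<-Add2  regs: r0:Mul2,r1:5,r2:2,r3:Add2,r4:Add1,r5:6
  c7: CDB Add1=-1; issue MUL r5<-Mul1  regs: r0:Mul2,r1:5,r2:2,r3:Add2,r4:-1,r5:Mul1
  c8: stall  regs: r0:Mul2,r1:5,r2:2,r3:Add2,r4:-1,r5:Mul1
  c9: CDB Add2=3; stall  regs: r0:Mul2,r1:5,r2:2,r3:3,r4:-1,r5:Mul1
  c10: CDB Mul2=50; issue MUL r4<-Mul2  regs: r0:50,r1:5,r2:2,r3:3,r4:Mul2,r5:Mul1
  c11: issue SUB r2<-Add1  regs: r0:50,r1:5,r2:Add1,r3:3,r4:Mul2,r5:Mul1
  c12: issue ADD r4<-Add2  regs: r0:50,r1:5,r2:Add1,r3:3,r4:Add2,r5:Mul1
  c13: -  regs: r0:50,r1:5,r2:Add1,r3:3,r4:Add2,r5:Mul1
  c14: -  regs: r0:50,r1:5,r2:Add1,r3:3,r4:Add2,r5:Mul1
  c15: CDB Mul1=2500  regs: r0:50,r1:5,r2:Add1,r3:3,r4:Add2,r5:2500
  c16: -  regs: r0:50,r1:5,r2:Add1,r3:3,r4:Add2,r5:2500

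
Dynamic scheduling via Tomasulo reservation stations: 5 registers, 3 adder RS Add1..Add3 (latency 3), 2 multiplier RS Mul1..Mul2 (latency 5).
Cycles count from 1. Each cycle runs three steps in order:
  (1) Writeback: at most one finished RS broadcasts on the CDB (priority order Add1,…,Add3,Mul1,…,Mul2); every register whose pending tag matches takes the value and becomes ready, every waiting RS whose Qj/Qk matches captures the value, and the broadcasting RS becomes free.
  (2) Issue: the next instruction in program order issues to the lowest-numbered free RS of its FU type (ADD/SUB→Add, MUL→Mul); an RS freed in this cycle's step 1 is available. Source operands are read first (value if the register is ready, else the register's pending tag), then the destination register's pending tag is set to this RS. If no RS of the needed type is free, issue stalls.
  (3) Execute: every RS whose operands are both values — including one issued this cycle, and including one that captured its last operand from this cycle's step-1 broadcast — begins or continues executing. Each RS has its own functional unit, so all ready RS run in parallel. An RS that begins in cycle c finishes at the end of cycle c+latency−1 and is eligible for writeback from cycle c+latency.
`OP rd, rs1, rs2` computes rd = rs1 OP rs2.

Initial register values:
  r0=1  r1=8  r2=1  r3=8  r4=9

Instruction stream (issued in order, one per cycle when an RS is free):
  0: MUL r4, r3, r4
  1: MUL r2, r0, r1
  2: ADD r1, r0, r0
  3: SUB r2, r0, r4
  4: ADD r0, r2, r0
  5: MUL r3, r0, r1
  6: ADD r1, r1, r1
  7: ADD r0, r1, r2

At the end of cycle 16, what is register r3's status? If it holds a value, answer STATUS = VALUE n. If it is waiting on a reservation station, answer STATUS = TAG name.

cycle 1: issue MUL r4<-Mul1 // r0:1,r1:8,r2:1,r3:8,r4:Mul1
cycle 2: issue MUL r2<-Mul2 // r0:1,r1:8,r2:Mul2,r3:8,r4:Mul1
cycle 3: issue ADD r1<-Add1 // r0:1,r1:Add1,r2:Mul2,r3:8,r4:Mul1
cycle 4: issue SUB r2<-Add2 // r0:1,r1:Add1,r2:Add2,r3:8,r4:Mul1
cycle 5: issue ADD r0<-Add3 // r0:Add3,r1:Add1,r2:Add2,r3:8,r4:Mul1
cycle 6: CDB Add1=2; stall // r0:Add3,r1:2,r2:Add2,r3:8,r4:Mul1
cycle 7: CDB Mul1=72; issue MUL r3<-Mul1 // r0:Add3,r1:2,r2:Add2,r3:Mul1,r4:72
cycle 8: CDB Mul2=8; issue ADD r1<-Add1 // r0:Add3,r1:Add1,r2:Add2,r3:Mul1,r4:72
cycle 9: stall // r0:Add3,r1:Add1,r2:Add2,r3:Mul1,r4:72
cycle 10: CDB Add2=-71; issue ADD r0<-Add2 // r0:Add2,r1:Add1,r2:-71,r3:Mul1,r4:72
cycle 11: CDB Add1=4 // r0:Add2,r1:4,r2:-71,r3:Mul1,r4:72
cycle 12: - // r0:Add2,r1:4,r2:-71,r3:Mul1,r4:72
cycle 13: CDB Add3=-70 // r0:Add2,r1:4,r2:-71,r3:Mul1,r4:72
cycle 14: CDB Add2=-67 // r0:-67,r1:4,r2:-71,r3:Mul1,r4:72
cycle 15: - // r0:-67,r1:4,r2:-71,r3:Mul1,r4:72
cycle 16: - // r0:-67,r1:4,r2:-71,r3:Mul1,r4:72

STATUS = TAG Mul1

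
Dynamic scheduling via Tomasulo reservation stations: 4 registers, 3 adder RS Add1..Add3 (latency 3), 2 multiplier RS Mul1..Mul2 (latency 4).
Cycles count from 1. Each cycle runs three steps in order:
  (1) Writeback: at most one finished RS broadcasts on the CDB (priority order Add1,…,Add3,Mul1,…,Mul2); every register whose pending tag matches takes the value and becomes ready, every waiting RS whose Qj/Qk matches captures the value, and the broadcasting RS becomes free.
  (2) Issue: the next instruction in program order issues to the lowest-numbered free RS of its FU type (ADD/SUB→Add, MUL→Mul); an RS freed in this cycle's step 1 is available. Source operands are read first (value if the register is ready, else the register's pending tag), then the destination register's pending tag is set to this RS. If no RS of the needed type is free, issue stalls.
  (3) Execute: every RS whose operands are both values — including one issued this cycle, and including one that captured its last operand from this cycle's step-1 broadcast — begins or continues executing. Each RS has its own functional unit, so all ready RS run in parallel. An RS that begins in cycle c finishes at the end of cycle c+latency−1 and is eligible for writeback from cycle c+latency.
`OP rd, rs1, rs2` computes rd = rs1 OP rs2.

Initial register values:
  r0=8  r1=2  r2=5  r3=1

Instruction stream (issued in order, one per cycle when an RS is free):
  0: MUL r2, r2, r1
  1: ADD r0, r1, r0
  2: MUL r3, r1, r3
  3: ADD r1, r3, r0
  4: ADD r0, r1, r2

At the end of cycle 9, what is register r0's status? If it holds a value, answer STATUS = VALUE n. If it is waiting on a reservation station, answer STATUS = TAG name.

c1: issue MUL r2<-Mul1 | r0:8,r1:2,r2:Mul1,r3:1
c2: issue ADD r0<-Add1 | r0:Add1,r1:2,r2:Mul1,r3:1
c3: issue MUL r3<-Mul2 | r0:Add1,r1:2,r2:Mul1,r3:Mul2
c4: issue ADD r1<-Add2 | r0:Add1,r1:Add2,r2:Mul1,r3:Mul2
c5: CDB Add1=10; issue ADD r0<-Add1 | r0:Add1,r1:Add2,r2:Mul1,r3:Mul2
c6: CDB Mul1=10 | r0:Add1,r1:Add2,r2:10,r3:Mul2
c7: CDB Mul2=2 | r0:Add1,r1:Add2,r2:10,r3:2
c8: - | r0:Add1,r1:Add2,r2:10,r3:2
c9: - | r0:Add1,r1:Add2,r2:10,r3:2

STATUS = TAG Add1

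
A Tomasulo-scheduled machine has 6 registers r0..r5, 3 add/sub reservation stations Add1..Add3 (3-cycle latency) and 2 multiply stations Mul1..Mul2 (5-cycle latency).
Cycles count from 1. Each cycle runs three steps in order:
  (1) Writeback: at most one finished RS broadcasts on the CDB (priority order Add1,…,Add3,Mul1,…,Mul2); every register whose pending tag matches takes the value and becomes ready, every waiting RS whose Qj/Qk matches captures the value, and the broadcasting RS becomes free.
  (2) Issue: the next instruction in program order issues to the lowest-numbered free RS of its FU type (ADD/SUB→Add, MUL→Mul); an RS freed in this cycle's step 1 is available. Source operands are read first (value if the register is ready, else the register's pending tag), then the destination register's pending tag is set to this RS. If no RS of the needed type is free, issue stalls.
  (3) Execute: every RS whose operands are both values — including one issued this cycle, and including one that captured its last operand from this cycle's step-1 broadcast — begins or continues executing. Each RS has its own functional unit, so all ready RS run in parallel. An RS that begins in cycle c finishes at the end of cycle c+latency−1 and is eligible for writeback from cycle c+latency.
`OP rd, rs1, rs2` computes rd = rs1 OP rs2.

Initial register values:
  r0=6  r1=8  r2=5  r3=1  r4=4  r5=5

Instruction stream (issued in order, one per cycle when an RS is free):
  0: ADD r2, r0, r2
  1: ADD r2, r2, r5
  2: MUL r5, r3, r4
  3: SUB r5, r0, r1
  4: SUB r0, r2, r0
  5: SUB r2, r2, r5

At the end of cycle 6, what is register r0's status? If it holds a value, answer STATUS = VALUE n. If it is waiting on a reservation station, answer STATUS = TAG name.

STATUS = TAG Add3

  c1: issue ADD r2<-Add1  regs: r0:6,r1:8,r2:Add1,r3:1,r4:4,r5:5
  c2: issue ADD r2<-Add2  regs: r0:6,r1:8,r2:Add2,r3:1,r4:4,r5:5
  c3: issue MUL r5<-Mul1  regs: r0:6,r1:8,r2:Add2,r3:1,r4:4,r5:Mul1
  c4: CDB Add1=11; issue SUB r5<-Add1  regs: r0:6,r1:8,r2:Add2,r3:1,r4:4,r5:Add1
  c5: issue SUB r0<-Add3  regs: r0:Add3,r1:8,r2:Add2,r3:1,r4:4,r5:Add1
  c6: stall  regs: r0:Add3,r1:8,r2:Add2,r3:1,r4:4,r5:Add1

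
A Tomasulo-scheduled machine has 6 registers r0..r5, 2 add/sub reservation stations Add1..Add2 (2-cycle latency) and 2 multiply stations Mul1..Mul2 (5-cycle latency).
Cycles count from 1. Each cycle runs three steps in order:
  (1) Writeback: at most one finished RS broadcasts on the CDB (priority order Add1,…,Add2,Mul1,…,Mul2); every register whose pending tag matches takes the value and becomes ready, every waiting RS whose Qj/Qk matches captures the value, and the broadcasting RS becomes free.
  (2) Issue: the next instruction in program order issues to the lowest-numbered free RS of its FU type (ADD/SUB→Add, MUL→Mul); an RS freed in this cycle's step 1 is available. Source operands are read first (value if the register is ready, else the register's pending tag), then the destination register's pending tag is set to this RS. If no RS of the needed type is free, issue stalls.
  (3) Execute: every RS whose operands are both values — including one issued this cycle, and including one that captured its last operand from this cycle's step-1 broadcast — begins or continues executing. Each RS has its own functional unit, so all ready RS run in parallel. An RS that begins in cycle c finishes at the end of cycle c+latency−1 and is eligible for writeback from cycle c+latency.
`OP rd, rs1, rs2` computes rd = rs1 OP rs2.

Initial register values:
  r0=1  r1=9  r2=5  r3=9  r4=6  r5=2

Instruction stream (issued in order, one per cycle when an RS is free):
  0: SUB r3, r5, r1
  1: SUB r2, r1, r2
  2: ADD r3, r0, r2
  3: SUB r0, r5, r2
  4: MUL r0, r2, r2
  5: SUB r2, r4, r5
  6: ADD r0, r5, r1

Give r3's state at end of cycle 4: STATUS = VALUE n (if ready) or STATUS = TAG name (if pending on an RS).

STATUS = TAG Add1

  c1: issue SUB r3<-Add1  regs: r0:1,r1:9,r2:5,r3:Add1,r4:6,r5:2
  c2: issue SUB r2<-Add2  regs: r0:1,r1:9,r2:Add2,r3:Add1,r4:6,r5:2
  c3: CDB Add1=-7; issue ADD r3<-Add1  regs: r0:1,r1:9,r2:Add2,r3:Add1,r4:6,r5:2
  c4: CDB Add2=4; issue SUB r0<-Add2  regs: r0:Add2,r1:9,r2:4,r3:Add1,r4:6,r5:2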